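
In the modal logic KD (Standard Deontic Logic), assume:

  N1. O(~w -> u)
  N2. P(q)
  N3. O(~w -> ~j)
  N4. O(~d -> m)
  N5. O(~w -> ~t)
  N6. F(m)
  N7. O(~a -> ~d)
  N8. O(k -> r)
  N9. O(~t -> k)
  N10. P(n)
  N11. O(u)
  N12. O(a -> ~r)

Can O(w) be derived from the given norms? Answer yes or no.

F(m) at premise 6 means O(~m).
Premise 4 is O(~d -> m); contrapositively O(~m -> d). Since O(~m) holds, K gives O(d).
The contrapositive of premise 7 (O(~a -> ~d)) is O(d -> a), and O(d) is already established, so O(a).
Applying K to premise 12 (O(a -> ~r)) and O(a) yields O(~r).
Premise 8, O(k -> r), contraposes to O(~r -> ~k); with O(~r) we get O(~k).
Premise 9 is O(~t -> k); contrapositively O(~k -> t). Since O(~k) holds, K gives O(t).
Premise 5 is O(~w -> ~t); contrapositively O(t -> w). Since O(t) holds, K gives O(w).
Premises 1, 2, 3, 10, 11 do not contribute to this derivation.
So O(w) follows.

Yes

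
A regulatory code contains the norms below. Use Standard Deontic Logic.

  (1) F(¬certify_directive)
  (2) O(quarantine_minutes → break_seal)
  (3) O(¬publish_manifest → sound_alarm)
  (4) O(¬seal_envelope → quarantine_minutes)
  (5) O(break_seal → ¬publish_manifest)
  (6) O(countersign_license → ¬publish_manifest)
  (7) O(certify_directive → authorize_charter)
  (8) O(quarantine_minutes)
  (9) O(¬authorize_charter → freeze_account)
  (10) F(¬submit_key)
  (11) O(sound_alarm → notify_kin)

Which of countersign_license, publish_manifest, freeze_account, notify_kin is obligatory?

Premise 8 gives O(quarantine_minutes).
From O(quarantine_minutes) and premise 2, O(quarantine_minutes → break_seal), we obtain O(break_seal).
Premise 5 is O(break_seal → ¬publish_manifest); since O(break_seal), deontic closure gives O(¬publish_manifest).
With premise 3, O(¬publish_manifest → sound_alarm), the K-axiom yields O(sound_alarm).
With premise 11, O(sound_alarm → notify_kin), the K-axiom yields O(notify_kin).
So O(notify_kin) holds — notify_kin is obligatory. None of the other listed options is made obligatory by any chain of premises.

notify_kin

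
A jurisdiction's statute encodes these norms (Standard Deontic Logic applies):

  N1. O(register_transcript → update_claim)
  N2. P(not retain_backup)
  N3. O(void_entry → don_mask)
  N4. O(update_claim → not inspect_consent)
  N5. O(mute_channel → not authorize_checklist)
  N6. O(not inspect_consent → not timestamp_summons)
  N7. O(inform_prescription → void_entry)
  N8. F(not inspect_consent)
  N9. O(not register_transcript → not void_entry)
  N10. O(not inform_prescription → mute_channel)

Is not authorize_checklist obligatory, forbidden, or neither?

Premise 8, F(not inspect_consent), is equivalent to O(inspect_consent).
Premise 4, O(update_claim → not inspect_consent), contraposes to O(inspect_consent → not update_claim); with O(inspect_consent) we get O(not update_claim).
Premise 1, O(register_transcript → update_claim), contraposes to O(not update_claim → not register_transcript); with O(not update_claim) we get O(not register_transcript).
Premise 9 is O(not register_transcript → not void_entry); since O(not register_transcript), deontic closure gives O(not void_entry).
Premise 7, O(inform_prescription → void_entry), contraposes to O(not void_entry → not inform_prescription); with O(not void_entry) we get O(not inform_prescription).
From O(not inform_prescription) and premise 10, O(not inform_prescription → mute_channel), we obtain O(mute_channel).
With premise 5, O(mute_channel → not authorize_checklist), the K-axiom yields O(not authorize_checklist).
Premises 2, 3, 6 do not contribute to this derivation.
Hence not authorize_checklist is obligatory.

Obligatory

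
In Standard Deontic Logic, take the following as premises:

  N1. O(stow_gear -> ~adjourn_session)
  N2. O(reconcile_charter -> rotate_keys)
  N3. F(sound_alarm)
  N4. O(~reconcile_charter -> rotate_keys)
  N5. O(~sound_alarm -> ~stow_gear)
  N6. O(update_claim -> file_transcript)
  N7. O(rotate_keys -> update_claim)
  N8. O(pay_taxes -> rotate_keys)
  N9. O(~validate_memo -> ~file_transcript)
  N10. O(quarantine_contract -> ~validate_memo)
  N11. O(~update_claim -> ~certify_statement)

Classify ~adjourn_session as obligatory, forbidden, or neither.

Premise 1 is O(stow_gear -> ~adjourn_session), but O(stow_gear) is not derivable from the premises, so it does not yield O(~adjourn_session).
No premise or chain of K-axiom applications forces O(~adjourn_session), and none forces O(adjourn_session). So ~adjourn_session is neither obligatory nor forbidden under these norms.

Neither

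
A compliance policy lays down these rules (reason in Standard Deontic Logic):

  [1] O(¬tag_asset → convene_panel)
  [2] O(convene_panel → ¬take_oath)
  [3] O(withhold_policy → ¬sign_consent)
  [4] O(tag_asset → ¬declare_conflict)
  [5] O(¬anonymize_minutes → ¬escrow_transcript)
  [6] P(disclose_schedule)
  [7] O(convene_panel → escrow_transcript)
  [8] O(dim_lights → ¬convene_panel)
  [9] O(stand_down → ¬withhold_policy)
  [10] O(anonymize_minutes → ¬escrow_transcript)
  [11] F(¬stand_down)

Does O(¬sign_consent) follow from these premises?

Premise 3 is O(withhold_policy → ¬sign_consent), but O(withhold_policy) is not derivable from the premises, so it does not yield O(¬sign_consent).
No other premise forces O(¬sign_consent). An ideal world satisfying every premise can still have ¬sign_consent false, so O(¬sign_consent) is not derivable.

No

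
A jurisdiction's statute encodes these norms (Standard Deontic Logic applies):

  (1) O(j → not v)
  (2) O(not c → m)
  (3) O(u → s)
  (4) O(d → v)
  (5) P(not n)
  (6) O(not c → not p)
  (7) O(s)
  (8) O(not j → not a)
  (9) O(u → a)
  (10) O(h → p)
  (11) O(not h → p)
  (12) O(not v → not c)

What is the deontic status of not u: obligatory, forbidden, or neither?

Premises 11 and 10 cover both cases: O(not h → p) and O(h → p). Since not h ∨ h is a tautology, O(p) follows.
Premise 6 is O(not c → not p); contrapositively O(p → c). Since O(p) holds, K gives O(c).
Premise 12, O(not v → not c), contraposes to O(c → v); with O(c) we get O(v).
Premise 1 is O(j → not v); contrapositively O(v → not j). Since O(v) holds, K gives O(not j).
From O(not j) and premise 8, O(not j → not a), we obtain O(not a).
Premise 9 is O(u → a); contrapositively O(not a → not u). Since O(not a) holds, K gives O(not u).
Premises 2, 3, 4, 5, 7 do not contribute to this derivation.
Hence not u is obligatory.

Obligatory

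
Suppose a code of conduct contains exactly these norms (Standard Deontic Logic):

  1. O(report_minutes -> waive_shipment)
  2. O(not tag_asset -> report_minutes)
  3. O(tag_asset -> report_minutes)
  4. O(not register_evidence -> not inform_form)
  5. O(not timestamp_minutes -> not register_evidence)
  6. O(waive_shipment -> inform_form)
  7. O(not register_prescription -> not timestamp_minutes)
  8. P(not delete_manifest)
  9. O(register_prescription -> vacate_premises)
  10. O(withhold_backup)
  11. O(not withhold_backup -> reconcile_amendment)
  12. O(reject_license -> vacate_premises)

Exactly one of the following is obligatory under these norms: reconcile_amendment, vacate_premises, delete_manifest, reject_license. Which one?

Premises 3 and 2 are O(tag_asset -> report_minutes) and O(not tag_asset -> report_minutes); every ideal world satisfies tag_asset or not tag_asset, so in either case report_minutes holds — hence O(report_minutes).
From O(report_minutes) and premise 1, O(report_minutes -> waive_shipment), we obtain O(waive_shipment).
Applying K to premise 6 (O(waive_shipment -> inform_form)) and O(waive_shipment) yields O(inform_form).
The contrapositive of premise 4 (O(not register_evidence -> not inform_form)) is O(inform_form -> register_evidence), and O(inform_form) is already established, so O(register_evidence).
Premise 5 is O(not timestamp_minutes -> not register_evidence); contrapositively O(register_evidence -> timestamp_minutes). Since O(register_evidence) holds, K gives O(timestamp_minutes).
The contrapositive of premise 7 (O(not register_prescription -> not timestamp_minutes)) is O(timestamp_minutes -> register_prescription), and O(timestamp_minutes) is already established, so O(register_prescription).
Premise 9 is O(register_prescription -> vacate_premises); since O(register_prescription), deontic closure gives O(vacate_premises).
So O(vacate_premises) holds — vacate_premises is obligatory. None of the other listed options is made obligatory by any chain of premises.

vacate_premises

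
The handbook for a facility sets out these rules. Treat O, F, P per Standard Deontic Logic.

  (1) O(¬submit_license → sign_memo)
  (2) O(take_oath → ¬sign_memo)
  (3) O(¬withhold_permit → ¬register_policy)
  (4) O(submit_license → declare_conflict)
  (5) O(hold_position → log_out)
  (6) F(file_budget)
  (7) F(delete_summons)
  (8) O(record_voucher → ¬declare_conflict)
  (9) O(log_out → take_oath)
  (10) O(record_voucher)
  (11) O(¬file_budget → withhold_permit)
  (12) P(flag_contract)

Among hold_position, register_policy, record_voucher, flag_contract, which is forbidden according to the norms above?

hold_position

From premise 10 we have O(record_voucher).
Applying K to premise 8 (O(record_voucher → ¬declare_conflict)) and O(record_voucher) yields O(¬declare_conflict).
Premise 4 is O(submit_license → declare_conflict); contrapositively O(¬declare_conflict → ¬submit_license). Since O(¬declare_conflict) holds, K gives O(¬submit_license).
Premise 1 is O(¬submit_license → sign_memo); since O(¬submit_license), deontic closure gives O(sign_memo).
Premise 2, O(take_oath → ¬sign_memo), contraposes to O(sign_memo → ¬take_oath); with O(sign_memo) we get O(¬take_oath).
The contrapositive of premise 9 (O(log_out → take_oath)) is O(¬take_oath → ¬log_out), and O(¬take_oath) is already established, so O(¬log_out).
Premise 5, O(hold_position → log_out), contraposes to O(¬log_out → ¬hold_position); with O(¬log_out) we get O(¬hold_position).
So O(¬hold_position) holds, i.e. hold_position is forbidden. None of the other listed options is forbidden under the premises.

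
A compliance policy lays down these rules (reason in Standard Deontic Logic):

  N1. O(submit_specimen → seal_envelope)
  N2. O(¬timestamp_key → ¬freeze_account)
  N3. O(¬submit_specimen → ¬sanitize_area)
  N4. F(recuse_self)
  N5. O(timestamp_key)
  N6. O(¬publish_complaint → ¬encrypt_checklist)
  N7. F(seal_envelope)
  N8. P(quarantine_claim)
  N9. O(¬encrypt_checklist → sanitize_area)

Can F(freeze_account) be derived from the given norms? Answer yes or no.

No

Premise 2 is O(¬timestamp_key → ¬freeze_account), but O(¬timestamp_key) is not derivable from the premises, so it does not yield O(¬freeze_account).
No other premise forces O(¬freeze_account). An ideal world satisfying every premise can still have freeze_account true, so F(freeze_account) is not derivable.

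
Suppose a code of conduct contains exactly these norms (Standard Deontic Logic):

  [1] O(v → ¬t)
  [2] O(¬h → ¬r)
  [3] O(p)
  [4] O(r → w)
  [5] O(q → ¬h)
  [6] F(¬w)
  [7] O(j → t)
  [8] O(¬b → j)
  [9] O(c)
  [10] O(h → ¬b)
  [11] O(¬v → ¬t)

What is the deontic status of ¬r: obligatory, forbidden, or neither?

By case analysis on v: premise 1 gives O(v → ¬t) and premise 11 gives O(¬v → ¬t), so O(¬t) either way.
Premise 7 is O(j → t); contrapositively O(¬t → ¬j). Since O(¬t) holds, K gives O(¬j).
Premise 8 is O(¬b → j); contrapositively O(¬j → b). Since O(¬j) holds, K gives O(b).
Premise 10 is O(h → ¬b); contrapositively O(b → ¬h). Since O(b) holds, K gives O(¬h).
Premise 2 is O(¬h → ¬r); since O(¬h), deontic closure gives O(¬r).
Premises 3, 4, 5, 6, 9 do not contribute to this derivation.
Hence ¬r is obligatory.

Obligatory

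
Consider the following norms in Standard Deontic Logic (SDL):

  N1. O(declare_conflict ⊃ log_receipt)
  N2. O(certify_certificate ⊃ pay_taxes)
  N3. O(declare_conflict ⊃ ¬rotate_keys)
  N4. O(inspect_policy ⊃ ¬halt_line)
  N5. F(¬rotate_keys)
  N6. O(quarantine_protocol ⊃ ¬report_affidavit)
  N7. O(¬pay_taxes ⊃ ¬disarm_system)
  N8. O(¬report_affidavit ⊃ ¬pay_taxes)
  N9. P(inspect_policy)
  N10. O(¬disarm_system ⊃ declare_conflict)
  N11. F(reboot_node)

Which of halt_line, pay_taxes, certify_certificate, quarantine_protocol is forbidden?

quarantine_protocol

Premise 5 is F(¬rotate_keys), i.e. O(rotate_keys).
Premise 3, O(declare_conflict ⊃ ¬rotate_keys), contraposes to O(rotate_keys ⊃ ¬declare_conflict); with O(rotate_keys) we get O(¬declare_conflict).
Premise 10, O(¬disarm_system ⊃ declare_conflict), contraposes to O(¬declare_conflict ⊃ disarm_system); with O(¬declare_conflict) we get O(disarm_system).
Premise 7, O(¬pay_taxes ⊃ ¬disarm_system), contraposes to O(disarm_system ⊃ pay_taxes); with O(disarm_system) we get O(pay_taxes).
Premise 8 is O(¬report_affidavit ⊃ ¬pay_taxes); contrapositively O(pay_taxes ⊃ report_affidavit). Since O(pay_taxes) holds, K gives O(report_affidavit).
Premise 6 is O(quarantine_protocol ⊃ ¬report_affidavit); contrapositively O(report_affidavit ⊃ ¬quarantine_protocol). Since O(report_affidavit) holds, K gives O(¬quarantine_protocol).
So O(¬quarantine_protocol) holds, i.e. quarantine_protocol is forbidden. None of the other listed options is forbidden under the premises.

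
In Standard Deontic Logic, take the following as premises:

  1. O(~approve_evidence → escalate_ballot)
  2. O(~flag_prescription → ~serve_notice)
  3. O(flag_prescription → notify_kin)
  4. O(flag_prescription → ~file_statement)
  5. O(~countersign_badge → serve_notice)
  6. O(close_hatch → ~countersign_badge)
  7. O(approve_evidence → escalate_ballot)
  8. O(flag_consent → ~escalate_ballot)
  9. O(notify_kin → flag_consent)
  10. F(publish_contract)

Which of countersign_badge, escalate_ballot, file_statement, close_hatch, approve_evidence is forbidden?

close_hatch

Premises 1 and 7 cover both cases: O(~approve_evidence → escalate_ballot) and O(approve_evidence → escalate_ballot). Since ~approve_evidence ∨ approve_evidence is a tautology, O(escalate_ballot) follows.
Premise 8, O(flag_consent → ~escalate_ballot), contraposes to O(escalate_ballot → ~flag_consent); with O(escalate_ballot) we get O(~flag_consent).
The contrapositive of premise 9 (O(notify_kin → flag_consent)) is O(~flag_consent → ~notify_kin), and O(~flag_consent) is already established, so O(~notify_kin).
Premise 3 is O(flag_prescription → notify_kin); contrapositively O(~notify_kin → ~flag_prescription). Since O(~notify_kin) holds, K gives O(~flag_prescription).
With premise 2, O(~flag_prescription → ~serve_notice), the K-axiom yields O(~serve_notice).
Premise 5, O(~countersign_badge → serve_notice), contraposes to O(~serve_notice → countersign_badge); with O(~serve_notice) we get O(countersign_badge).
The contrapositive of premise 6 (O(close_hatch → ~countersign_badge)) is O(countersign_badge → ~close_hatch), and O(countersign_badge) is already established, so O(~close_hatch).
So O(~close_hatch) holds, i.e. close_hatch is forbidden. None of the other listed options is forbidden under the premises.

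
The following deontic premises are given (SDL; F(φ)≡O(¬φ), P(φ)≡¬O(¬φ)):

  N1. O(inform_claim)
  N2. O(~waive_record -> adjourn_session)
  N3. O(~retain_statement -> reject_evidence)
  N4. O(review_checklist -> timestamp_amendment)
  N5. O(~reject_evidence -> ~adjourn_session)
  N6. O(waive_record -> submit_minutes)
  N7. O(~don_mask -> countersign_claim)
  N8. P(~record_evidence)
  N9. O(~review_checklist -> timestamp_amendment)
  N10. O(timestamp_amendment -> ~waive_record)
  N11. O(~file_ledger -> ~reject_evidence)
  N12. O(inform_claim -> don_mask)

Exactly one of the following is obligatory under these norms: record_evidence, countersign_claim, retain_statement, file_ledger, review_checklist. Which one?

Premises 4 and 9 cover both cases: O(review_checklist -> timestamp_amendment) and O(~review_checklist -> timestamp_amendment). Since review_checklist ∨ ~review_checklist is a tautology, O(timestamp_amendment) follows.
From O(timestamp_amendment) and premise 10, O(timestamp_amendment -> ~waive_record), we obtain O(~waive_record).
With premise 2, O(~waive_record -> adjourn_session), the K-axiom yields O(adjourn_session).
Premise 5 is O(~reject_evidence -> ~adjourn_session); contrapositively O(adjourn_session -> reject_evidence). Since O(adjourn_session) holds, K gives O(reject_evidence).
The contrapositive of premise 11 (O(~file_ledger -> ~reject_evidence)) is O(reject_evidence -> file_ledger), and O(reject_evidence) is already established, so O(file_ledger).
So O(file_ledger) holds — file_ledger is obligatory. None of the other listed options is made obligatory by any chain of premises.

file_ledger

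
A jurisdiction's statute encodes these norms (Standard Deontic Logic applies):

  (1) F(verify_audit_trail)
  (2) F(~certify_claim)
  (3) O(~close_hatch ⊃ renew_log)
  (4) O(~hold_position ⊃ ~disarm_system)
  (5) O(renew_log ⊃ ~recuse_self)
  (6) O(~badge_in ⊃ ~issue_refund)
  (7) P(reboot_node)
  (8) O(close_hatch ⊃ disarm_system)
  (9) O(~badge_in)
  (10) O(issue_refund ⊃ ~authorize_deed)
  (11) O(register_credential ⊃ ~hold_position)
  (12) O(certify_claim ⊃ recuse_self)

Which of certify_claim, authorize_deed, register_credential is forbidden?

register_credential

Premise 2 is F(~certify_claim), i.e. O(certify_claim).
Applying K to premise 12 (O(certify_claim ⊃ recuse_self)) and O(certify_claim) yields O(recuse_self).
Premise 5, O(renew_log ⊃ ~recuse_self), contraposes to O(recuse_self ⊃ ~renew_log); with O(recuse_self) we get O(~renew_log).
The contrapositive of premise 3 (O(~close_hatch ⊃ renew_log)) is O(~renew_log ⊃ close_hatch), and O(~renew_log) is already established, so O(close_hatch).
Applying K to premise 8 (O(close_hatch ⊃ disarm_system)) and O(close_hatch) yields O(disarm_system).
The contrapositive of premise 4 (O(~hold_position ⊃ ~disarm_system)) is O(disarm_system ⊃ hold_position), and O(disarm_system) is already established, so O(hold_position).
Premise 11 is O(register_credential ⊃ ~hold_position); contrapositively O(hold_position ⊃ ~register_credential). Since O(hold_position) holds, K gives O(~register_credential).
So O(~register_credential) holds, i.e. register_credential is forbidden. None of the other listed options is forbidden under the premises.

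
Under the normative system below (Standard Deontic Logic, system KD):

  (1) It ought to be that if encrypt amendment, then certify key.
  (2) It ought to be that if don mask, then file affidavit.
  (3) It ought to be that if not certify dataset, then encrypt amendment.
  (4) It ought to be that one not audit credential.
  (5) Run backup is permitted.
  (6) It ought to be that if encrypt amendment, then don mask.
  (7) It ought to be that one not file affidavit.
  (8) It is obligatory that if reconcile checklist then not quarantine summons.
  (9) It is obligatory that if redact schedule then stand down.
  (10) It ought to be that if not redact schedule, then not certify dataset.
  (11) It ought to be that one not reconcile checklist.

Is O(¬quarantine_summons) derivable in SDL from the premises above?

Premise 8 is O(reconcile_checklist → ¬quarantine_summons), but O(reconcile_checklist) is not derivable from the premises, so it does not yield O(¬quarantine_summons).
No other premise forces O(¬quarantine_summons). An ideal world satisfying every premise can still have ¬quarantine_summons false, so O(¬quarantine_summons) is not derivable.

No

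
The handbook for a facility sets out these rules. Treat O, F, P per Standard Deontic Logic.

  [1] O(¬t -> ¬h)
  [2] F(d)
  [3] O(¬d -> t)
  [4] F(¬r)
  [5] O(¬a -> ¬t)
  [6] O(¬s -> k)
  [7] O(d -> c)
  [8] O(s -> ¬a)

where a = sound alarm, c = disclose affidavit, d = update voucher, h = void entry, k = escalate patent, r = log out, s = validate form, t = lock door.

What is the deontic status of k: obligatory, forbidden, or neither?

Obligatory

Premise 2 is F(d), i.e. O(¬d).
Applying K to premise 3 (O(¬d -> t)) and O(¬d) yields O(t).
The contrapositive of premise 5 (O(¬a -> ¬t)) is O(t -> a), and O(t) is already established, so O(a).
Premise 8 is O(s -> ¬a); contrapositively O(a -> ¬s). Since O(a) holds, K gives O(¬s).
Applying K to premise 6 (O(¬s -> k)) and O(¬s) yields O(k).
Premises 1, 4, 7 do not contribute to this derivation.
Hence k is obligatory.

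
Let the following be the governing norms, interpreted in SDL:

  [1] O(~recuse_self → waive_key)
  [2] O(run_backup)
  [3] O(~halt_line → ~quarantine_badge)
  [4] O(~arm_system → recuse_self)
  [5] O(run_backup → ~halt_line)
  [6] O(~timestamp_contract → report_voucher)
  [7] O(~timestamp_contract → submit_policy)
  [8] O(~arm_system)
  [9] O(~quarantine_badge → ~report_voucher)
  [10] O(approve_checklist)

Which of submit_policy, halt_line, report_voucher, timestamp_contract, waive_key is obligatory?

timestamp_contract

From premise 2 we have O(run_backup).
Premise 5 is O(run_backup → ~halt_line); since O(run_backup), deontic closure gives O(~halt_line).
Applying K to premise 3 (O(~halt_line → ~quarantine_badge)) and O(~halt_line) yields O(~quarantine_badge).
Premise 9 is O(~quarantine_badge → ~report_voucher); since O(~quarantine_badge), deontic closure gives O(~report_voucher).
Premise 6 is O(~timestamp_contract → report_voucher); contrapositively O(~report_voucher → timestamp_contract). Since O(~report_voucher) holds, K gives O(timestamp_contract).
So O(timestamp_contract) holds — timestamp_contract is obligatory. None of the other listed options is made obligatory by any chain of premises.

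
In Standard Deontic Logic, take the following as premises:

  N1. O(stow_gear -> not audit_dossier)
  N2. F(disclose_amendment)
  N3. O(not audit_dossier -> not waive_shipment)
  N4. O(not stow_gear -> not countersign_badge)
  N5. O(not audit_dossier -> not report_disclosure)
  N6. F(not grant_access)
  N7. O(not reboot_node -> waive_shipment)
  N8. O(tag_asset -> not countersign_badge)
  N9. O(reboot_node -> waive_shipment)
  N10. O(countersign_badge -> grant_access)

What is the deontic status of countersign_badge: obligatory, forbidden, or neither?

By case analysis on not reboot_node: premise 7 gives O(not reboot_node -> waive_shipment) and premise 9 gives O(reboot_node -> waive_shipment), so O(waive_shipment) either way.
Premise 3, O(not audit_dossier -> not waive_shipment), contraposes to O(waive_shipment -> audit_dossier); with O(waive_shipment) we get O(audit_dossier).
Premise 1 is O(stow_gear -> not audit_dossier); contrapositively O(audit_dossier -> not stow_gear). Since O(audit_dossier) holds, K gives O(not stow_gear).
With premise 4, O(not stow_gear -> not countersign_badge), the K-axiom yields O(not countersign_badge).
Premises 2, 5, 6, 8, 10 do not contribute to this derivation.
Thus O(not countersign_badge), which is F(countersign_badge): countersign_badge is forbidden.

Forbidden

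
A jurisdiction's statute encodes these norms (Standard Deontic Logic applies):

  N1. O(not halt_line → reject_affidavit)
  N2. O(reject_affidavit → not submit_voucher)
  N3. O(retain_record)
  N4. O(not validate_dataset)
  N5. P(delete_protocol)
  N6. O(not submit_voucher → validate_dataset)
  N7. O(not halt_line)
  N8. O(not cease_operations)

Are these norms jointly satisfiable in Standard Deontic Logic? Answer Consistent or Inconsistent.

Inconsistent

Premise 4 gives O(not validate_dataset).
The contrapositive of premise 6 (O(not submit_voucher → validate_dataset)) is O(not validate_dataset → submit_voucher), and O(not validate_dataset) is already established, so O(submit_voucher).
Premise 2 is O(reject_affidavit → not submit_voucher); contrapositively O(submit_voucher → not reject_affidavit). Since O(submit_voucher) holds, K gives O(not reject_affidavit).
Premise 1, O(not halt_line → reject_affidavit), contraposes to O(not reject_affidavit → halt_line); with O(not reject_affidavit) we get O(halt_line).
However, premise 7 gives O(not halt_line).
We now have both O(halt_line) and O(not halt_line) — halt_line is simultaneously obligatory and forbidden, violating the D-axiom.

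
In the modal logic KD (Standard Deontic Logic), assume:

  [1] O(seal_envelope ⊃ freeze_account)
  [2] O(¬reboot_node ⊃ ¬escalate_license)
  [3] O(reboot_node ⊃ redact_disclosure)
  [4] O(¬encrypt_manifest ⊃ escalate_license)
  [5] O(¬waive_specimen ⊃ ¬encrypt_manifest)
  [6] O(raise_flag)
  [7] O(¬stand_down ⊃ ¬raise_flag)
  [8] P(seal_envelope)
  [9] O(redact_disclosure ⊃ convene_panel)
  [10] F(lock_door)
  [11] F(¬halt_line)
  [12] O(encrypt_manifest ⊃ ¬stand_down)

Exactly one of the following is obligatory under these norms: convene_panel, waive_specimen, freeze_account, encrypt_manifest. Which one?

convene_panel

Premise 6 states O(raise_flag) outright.
The contrapositive of premise 7 (O(¬stand_down ⊃ ¬raise_flag)) is O(raise_flag ⊃ stand_down), and O(raise_flag) is already established, so O(stand_down).
Premise 12, O(encrypt_manifest ⊃ ¬stand_down), contraposes to O(stand_down ⊃ ¬encrypt_manifest); with O(stand_down) we get O(¬encrypt_manifest).
From O(¬encrypt_manifest) and premise 4, O(¬encrypt_manifest ⊃ escalate_license), we obtain O(escalate_license).
Premise 2, O(¬reboot_node ⊃ ¬escalate_license), contraposes to O(escalate_license ⊃ reboot_node); with O(escalate_license) we get O(reboot_node).
Applying K to premise 3 (O(reboot_node ⊃ redact_disclosure)) and O(reboot_node) yields O(redact_disclosure).
With premise 9, O(redact_disclosure ⊃ convene_panel), the K-axiom yields O(convene_panel).
So O(convene_panel) holds — convene_panel is obligatory. None of the other listed options is made obligatory by any chain of premises.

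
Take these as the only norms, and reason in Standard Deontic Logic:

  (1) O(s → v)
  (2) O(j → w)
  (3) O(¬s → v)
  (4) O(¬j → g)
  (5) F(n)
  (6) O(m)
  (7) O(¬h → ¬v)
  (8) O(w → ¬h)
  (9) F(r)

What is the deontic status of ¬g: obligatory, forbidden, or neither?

Premises 3 and 1 cover both cases: O(¬s → v) and O(s → v). Since ¬s ∨ s is a tautology, O(v) follows.
The contrapositive of premise 7 (O(¬h → ¬v)) is O(v → h), and O(v) is already established, so O(h).
Premise 8 is O(w → ¬h); contrapositively O(h → ¬w). Since O(h) holds, K gives O(¬w).
Premise 2 is O(j → w); contrapositively O(¬w → ¬j). Since O(¬w) holds, K gives O(¬j).
From O(¬j) and premise 4, O(¬j → g), we obtain O(g).
Premises 5, 6, 9 do not contribute to this derivation.
Thus O(g), which is F(¬g): ¬g is forbidden.

Forbidden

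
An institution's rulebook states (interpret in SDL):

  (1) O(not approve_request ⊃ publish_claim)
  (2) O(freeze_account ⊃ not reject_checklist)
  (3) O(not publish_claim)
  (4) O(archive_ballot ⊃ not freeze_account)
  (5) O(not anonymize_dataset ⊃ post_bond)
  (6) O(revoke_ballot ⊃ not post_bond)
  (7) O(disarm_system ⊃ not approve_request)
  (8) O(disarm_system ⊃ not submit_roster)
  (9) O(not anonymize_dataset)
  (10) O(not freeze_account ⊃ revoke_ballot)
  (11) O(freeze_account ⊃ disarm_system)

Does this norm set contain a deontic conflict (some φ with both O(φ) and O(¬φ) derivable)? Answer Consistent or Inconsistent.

Inconsistent

Premise 3 gives O(not publish_claim).
The contrapositive of premise 1 (O(not approve_request ⊃ publish_claim)) is O(not publish_claim ⊃ approve_request), and O(not publish_claim) is already established, so O(approve_request).
The contrapositive of premise 7 (O(disarm_system ⊃ not approve_request)) is O(approve_request ⊃ not disarm_system), and O(approve_request) is already established, so O(not disarm_system).
Premise 11, O(freeze_account ⊃ disarm_system), contraposes to O(not disarm_system ⊃ not freeze_account); with O(not disarm_system) we get O(not freeze_account).
With premise 10, O(not freeze_account ⊃ revoke_ballot), the K-axiom yields O(revoke_ballot).
Premise 6 is O(revoke_ballot ⊃ not post_bond); since O(revoke_ballot), deontic closure gives O(not post_bond).
The contrapositive of premise 5 (O(not anonymize_dataset ⊃ post_bond)) is O(not post_bond ⊃ anonymize_dataset), and O(not post_bond) is already established, so O(anonymize_dataset).
But premise 9 directly asserts O(not anonymize_dataset).
We now have both O(anonymize_dataset) and O(not anonymize_dataset) — anonymize_dataset is simultaneously obligatory and forbidden, violating the D-axiom.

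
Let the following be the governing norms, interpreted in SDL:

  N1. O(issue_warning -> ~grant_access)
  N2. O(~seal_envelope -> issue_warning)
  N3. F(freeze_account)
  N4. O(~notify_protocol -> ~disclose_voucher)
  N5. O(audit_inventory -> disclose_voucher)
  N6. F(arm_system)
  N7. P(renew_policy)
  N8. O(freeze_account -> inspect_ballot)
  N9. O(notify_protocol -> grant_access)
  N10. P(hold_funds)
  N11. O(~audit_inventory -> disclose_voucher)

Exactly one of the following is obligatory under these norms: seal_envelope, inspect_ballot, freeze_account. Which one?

seal_envelope

Premises 5 and 11 cover both cases: O(audit_inventory -> disclose_voucher) and O(~audit_inventory -> disclose_voucher). Since audit_inventory ∨ ~audit_inventory is a tautology, O(disclose_voucher) follows.
Premise 4 is O(~notify_protocol -> ~disclose_voucher); contrapositively O(disclose_voucher -> notify_protocol). Since O(disclose_voucher) holds, K gives O(notify_protocol).
With premise 9, O(notify_protocol -> grant_access), the K-axiom yields O(grant_access).
Premise 1, O(issue_warning -> ~grant_access), contraposes to O(grant_access -> ~issue_warning); with O(grant_access) we get O(~issue_warning).
Premise 2, O(~seal_envelope -> issue_warning), contraposes to O(~issue_warning -> seal_envelope); with O(~issue_warning) we get O(seal_envelope).
So O(seal_envelope) holds — seal_envelope is obligatory. None of the other listed options is made obligatory by any chain of premises.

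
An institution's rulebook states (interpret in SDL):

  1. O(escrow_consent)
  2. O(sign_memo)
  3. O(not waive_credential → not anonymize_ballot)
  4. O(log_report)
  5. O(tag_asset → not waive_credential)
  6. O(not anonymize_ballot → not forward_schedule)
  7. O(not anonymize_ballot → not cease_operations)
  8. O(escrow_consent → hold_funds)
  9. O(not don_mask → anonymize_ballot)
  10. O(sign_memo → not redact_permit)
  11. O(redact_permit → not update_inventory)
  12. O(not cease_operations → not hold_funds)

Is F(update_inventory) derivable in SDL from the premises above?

No

Premise 11 is O(redact_permit → not update_inventory), but O(redact_permit) is not derivable from the premises, so it does not yield O(not update_inventory).
No other premise forces O(not update_inventory). An ideal world satisfying every premise can still have update_inventory true, so F(update_inventory) is not derivable.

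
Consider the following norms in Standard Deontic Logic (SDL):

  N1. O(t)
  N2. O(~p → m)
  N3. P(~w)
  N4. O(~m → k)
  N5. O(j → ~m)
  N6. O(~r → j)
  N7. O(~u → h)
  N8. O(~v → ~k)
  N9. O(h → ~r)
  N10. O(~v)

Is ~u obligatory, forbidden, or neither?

Premise 10 states O(~v) outright.
Premise 8 is O(~v → ~k); since O(~v), deontic closure gives O(~k).
The contrapositive of premise 4 (O(~m → k)) is O(~k → m), and O(~k) is already established, so O(m).
The contrapositive of premise 5 (O(j → ~m)) is O(m → ~j), and O(m) is already established, so O(~j).
Premise 6, O(~r → j), contraposes to O(~j → r); with O(~j) we get O(r).
Premise 9 is O(h → ~r); contrapositively O(r → ~h). Since O(r) holds, K gives O(~h).
Premise 7, O(~u → h), contraposes to O(~h → u); with O(~h) we get O(u).
Premises 1, 2, 3 do not contribute to this derivation.
Thus O(u), which is F(~u): ~u is forbidden.

Forbidden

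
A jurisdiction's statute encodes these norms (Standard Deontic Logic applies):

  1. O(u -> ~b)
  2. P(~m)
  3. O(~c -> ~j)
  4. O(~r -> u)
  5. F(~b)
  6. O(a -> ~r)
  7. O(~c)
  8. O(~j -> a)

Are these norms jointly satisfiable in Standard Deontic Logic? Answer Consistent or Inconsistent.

Inconsistent

Premise 5, F(~b), is equivalent to O(b).
Premise 1, O(u -> ~b), contraposes to O(b -> ~u); with O(b) we get O(~u).
The contrapositive of premise 4 (O(~r -> u)) is O(~u -> r), and O(~u) is already established, so O(r).
Premise 6, O(a -> ~r), contraposes to O(r -> ~a); with O(r) we get O(~a).
Premise 8 is O(~j -> a); contrapositively O(~a -> j). Since O(~a) holds, K gives O(j).
Premise 3 is O(~c -> ~j); contrapositively O(j -> c). Since O(j) holds, K gives O(c).
But premise 7 directly asserts O(~c).
We now have both O(c) and O(~c) — c is simultaneously obligatory and forbidden, violating the D-axiom.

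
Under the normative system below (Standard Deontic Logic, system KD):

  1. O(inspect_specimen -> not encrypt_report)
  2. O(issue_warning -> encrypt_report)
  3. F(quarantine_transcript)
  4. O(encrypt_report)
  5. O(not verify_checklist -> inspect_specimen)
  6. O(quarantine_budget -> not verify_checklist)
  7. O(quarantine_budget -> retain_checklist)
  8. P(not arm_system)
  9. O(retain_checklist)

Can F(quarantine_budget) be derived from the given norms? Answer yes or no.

Yes

Premise 4 states O(encrypt_report) outright.
Premise 1, O(inspect_specimen -> not encrypt_report), contraposes to O(encrypt_report -> not inspect_specimen); with O(encrypt_report) we get O(not inspect_specimen).
The contrapositive of premise 5 (O(not verify_checklist -> inspect_specimen)) is O(not inspect_specimen -> verify_checklist), and O(not inspect_specimen) is already established, so O(verify_checklist).
Premise 6 is O(quarantine_budget -> not verify_checklist); contrapositively O(verify_checklist -> not quarantine_budget). Since O(verify_checklist) holds, K gives O(not quarantine_budget).
Premises 2, 3, 7, 8, 9 do not contribute to this derivation.
So O(not quarantine_budget) holds, i.e. F(quarantine_budget). The claim follows.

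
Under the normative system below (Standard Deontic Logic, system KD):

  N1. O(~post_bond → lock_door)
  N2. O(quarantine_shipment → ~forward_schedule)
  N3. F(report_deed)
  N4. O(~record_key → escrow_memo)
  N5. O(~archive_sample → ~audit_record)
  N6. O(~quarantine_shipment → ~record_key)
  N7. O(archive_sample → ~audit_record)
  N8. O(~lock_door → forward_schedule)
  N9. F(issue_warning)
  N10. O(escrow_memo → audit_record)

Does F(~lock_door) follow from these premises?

Premises 7 and 5 are O(archive_sample → ~audit_record) and O(~archive_sample → ~audit_record); every ideal world satisfies archive_sample or ~archive_sample, so in either case ~audit_record holds — hence O(~audit_record).
The contrapositive of premise 10 (O(escrow_memo → audit_record)) is O(~audit_record → ~escrow_memo), and O(~audit_record) is already established, so O(~escrow_memo).
Premise 4, O(~record_key → escrow_memo), contraposes to O(~escrow_memo → record_key); with O(~escrow_memo) we get O(record_key).
Premise 6, O(~quarantine_shipment → ~record_key), contraposes to O(record_key → quarantine_shipment); with O(record_key) we get O(quarantine_shipment).
With premise 2, O(quarantine_shipment → ~forward_schedule), the K-axiom yields O(~forward_schedule).
Premise 8 is O(~lock_door → forward_schedule); contrapositively O(~forward_schedule → lock_door). Since O(~forward_schedule) holds, K gives O(lock_door).
Premises 1, 3, 9 do not contribute to this derivation.
So O(lock_door) holds, i.e. F(~lock_door). The claim follows.

Yes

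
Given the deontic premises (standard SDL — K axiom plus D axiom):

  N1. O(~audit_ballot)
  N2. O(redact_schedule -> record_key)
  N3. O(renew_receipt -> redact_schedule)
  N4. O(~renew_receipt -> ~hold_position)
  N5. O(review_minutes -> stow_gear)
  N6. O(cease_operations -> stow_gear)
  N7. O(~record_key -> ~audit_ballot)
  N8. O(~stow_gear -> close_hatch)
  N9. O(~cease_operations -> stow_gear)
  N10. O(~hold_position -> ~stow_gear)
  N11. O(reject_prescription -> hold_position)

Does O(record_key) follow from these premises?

Yes

Premises 6 and 9 cover both cases: O(cease_operations -> stow_gear) and O(~cease_operations -> stow_gear). Since cease_operations ∨ ~cease_operations is a tautology, O(stow_gear) follows.
Premise 10, O(~hold_position -> ~stow_gear), contraposes to O(stow_gear -> hold_position); with O(stow_gear) we get O(hold_position).
The contrapositive of premise 4 (O(~renew_receipt -> ~hold_position)) is O(hold_position -> renew_receipt), and O(hold_position) is already established, so O(renew_receipt).
Applying K to premise 3 (O(renew_receipt -> redact_schedule)) and O(renew_receipt) yields O(redact_schedule).
Applying K to premise 2 (O(redact_schedule -> record_key)) and O(redact_schedule) yields O(record_key).
Premises 1, 5, 7, 8, 11 do not contribute to this derivation.
So O(record_key) follows.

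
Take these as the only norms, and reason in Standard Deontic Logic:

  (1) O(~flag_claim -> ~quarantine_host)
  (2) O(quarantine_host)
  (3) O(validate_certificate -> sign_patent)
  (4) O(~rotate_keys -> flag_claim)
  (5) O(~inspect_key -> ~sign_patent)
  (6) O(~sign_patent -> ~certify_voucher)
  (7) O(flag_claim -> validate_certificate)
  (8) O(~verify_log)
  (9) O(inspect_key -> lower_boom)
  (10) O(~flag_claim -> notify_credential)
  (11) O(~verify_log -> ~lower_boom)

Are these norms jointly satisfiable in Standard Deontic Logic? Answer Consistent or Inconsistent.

Premise 2 gives O(quarantine_host).
Premise 1, O(~flag_claim -> ~quarantine_host), contraposes to O(quarantine_host -> flag_claim); with O(quarantine_host) we get O(flag_claim).
Premise 7 is O(flag_claim -> validate_certificate); since O(flag_claim), deontic closure gives O(validate_certificate).
Applying K to premise 3 (O(validate_certificate -> sign_patent)) and O(validate_certificate) yields O(sign_patent).
Premise 5, O(~inspect_key -> ~sign_patent), contraposes to O(sign_patent -> inspect_key); with O(sign_patent) we get O(inspect_key).
From O(inspect_key) and premise 9, O(inspect_key -> lower_boom), we obtain O(lower_boom).
The contrapositive of premise 11 (O(~verify_log -> ~lower_boom)) is O(lower_boom -> verify_log), and O(lower_boom) is already established, so O(verify_log).
However, premise 8 gives O(~verify_log).
We now have both O(verify_log) and O(~verify_log) — verify_log is simultaneously obligatory and forbidden, violating the D-axiom.

Inconsistent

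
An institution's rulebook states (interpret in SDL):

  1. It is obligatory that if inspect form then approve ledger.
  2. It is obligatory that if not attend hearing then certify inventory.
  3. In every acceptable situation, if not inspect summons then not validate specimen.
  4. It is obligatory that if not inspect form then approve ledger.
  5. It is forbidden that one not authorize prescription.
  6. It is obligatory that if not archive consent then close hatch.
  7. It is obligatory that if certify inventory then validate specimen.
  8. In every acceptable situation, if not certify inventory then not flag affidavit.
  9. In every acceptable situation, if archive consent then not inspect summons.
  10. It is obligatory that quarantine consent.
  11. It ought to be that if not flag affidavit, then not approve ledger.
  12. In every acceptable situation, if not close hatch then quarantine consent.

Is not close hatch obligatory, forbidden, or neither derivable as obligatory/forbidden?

Premises 4 and 1 are O(¬inspect_form → approve_ledger) and O(inspect_form → approve_ledger); every ideal world satisfies ¬inspect_form or inspect_form, so in either case approve_ledger holds — hence O(approve_ledger).
Premise 11 is O(¬flag_affidavit → ¬approve_ledger); contrapositively O(approve_ledger → flag_affidavit). Since O(approve_ledger) holds, K gives O(flag_affidavit).
The contrapositive of premise 8 (O(¬certify_inventory → ¬flag_affidavit)) is O(flag_affidavit → certify_inventory), and O(flag_affidavit) is already established, so O(certify_inventory).
With premise 7, O(certify_inventory → validate_specimen), the K-axiom yields O(validate_specimen).
Premise 3 is O(¬inspect_summons → ¬validate_specimen); contrapositively O(validate_specimen → inspect_summons). Since O(validate_specimen) holds, K gives O(inspect_summons).
The contrapositive of premise 9 (O(archive_consent → ¬inspect_summons)) is O(inspect_summons → ¬archive_consent), and O(inspect_summons) is already established, so O(¬archive_consent).
Premise 6 is O(¬archive_consent → close_hatch); since O(¬archive_consent), deontic closure gives O(close_hatch).
Premises 2, 5, 10, 12 do not contribute to this derivation.
Thus O(close_hatch), which is F(¬close_hatch): ¬close_hatch is forbidden.

Forbidden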